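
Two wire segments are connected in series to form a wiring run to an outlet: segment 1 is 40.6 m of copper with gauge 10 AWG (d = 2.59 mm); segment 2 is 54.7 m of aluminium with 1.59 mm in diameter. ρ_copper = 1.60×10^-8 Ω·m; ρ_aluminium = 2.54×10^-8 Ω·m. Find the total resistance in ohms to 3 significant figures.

0.823 Ω

Segment 1: A = π(2.59/2 mm)² = π(1.2950e-03 m)² = 5.269e-06 m²
R₁ = ρL/A = (1.60×10^-8)(40.6)/(5.269e-06) = 0.1233 Ω
Segment 2: A = π(d/2)² = π(7.9500e-04 m)² = 1.986e-06 m²
R₂ = (2.54×10^-8)(54.7)/(1.986e-06) = 0.6997 Ω
R = R₁ + R₂ = 0.823 Ω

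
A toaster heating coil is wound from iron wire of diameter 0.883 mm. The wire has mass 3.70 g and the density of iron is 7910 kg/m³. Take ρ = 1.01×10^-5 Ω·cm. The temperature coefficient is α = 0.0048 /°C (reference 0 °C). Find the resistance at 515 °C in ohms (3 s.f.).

ρ = 1.01×10^-5 Ω·cm = 1.01×10^-7 Ω·m
A = π(d/2)² = π(4.4150e-04 m)² = 6.1237e-07 m²
L = m/(density·A) = 0.0037/(7910×6.1237e-07) = 0.7639 m
R = ρL/A = (1.01×10^-7)(0.7639)/(6.1237e-07) = 0.126 Ω
R(515 °C) = 0.126 × (1 + 0.0048×515) = 0.437 Ω

0.437 Ω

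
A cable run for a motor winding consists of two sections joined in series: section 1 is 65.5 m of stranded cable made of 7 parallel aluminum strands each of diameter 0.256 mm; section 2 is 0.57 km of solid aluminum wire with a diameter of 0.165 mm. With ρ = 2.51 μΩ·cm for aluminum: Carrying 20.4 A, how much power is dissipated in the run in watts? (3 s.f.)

ρ = 2.51 μΩ·cm = 2.51×10^-8 Ω·m
Section 1: A_strand = π(1.2800e-04)² = 5.147e-08 m²; R₁ = ρL/(N·A_s) = (2.51×10^-8)(65.5)/(7×5.147e-08) = 4.563 Ω
Section 2: A = π(d/2)² = π(8.2500e-05 m)² = 2.138e-08 m²
R₂ = (2.51×10^-8)(570)/(2.138e-08) = 669.1 Ω
R = R₁ + R₂ = 673.7 Ω
P = I²R = (20.4)² × 673.7 = 2.80×10^5 W

2.80×10^5 W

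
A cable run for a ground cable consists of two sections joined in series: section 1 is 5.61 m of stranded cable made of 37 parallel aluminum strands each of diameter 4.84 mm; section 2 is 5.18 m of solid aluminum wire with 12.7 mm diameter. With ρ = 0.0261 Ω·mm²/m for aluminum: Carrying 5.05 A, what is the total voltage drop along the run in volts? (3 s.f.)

0.00648 V

ρ = 0.0261 Ω·mm²/m = 2.61×10^-8 Ω·m
Section 1: A_strand = π(2.4200e-03)² = 1.840e-05 m²; R₁ = ρL/(N·A_s) = (2.61×10^-8)(5.61)/(37×1.840e-05) = 2.151×10^-4 Ω
Section 2: A = π(d/2)² = π(6.3500e-03 m)² = 1.267e-04 m²
R₂ = (2.61×10^-8)(5.18)/(1.267e-04) = 0.001067 Ω
R = R₁ + R₂ = 0.001282 Ω
V = IR = 5.05 × 0.001282 = 0.00648 V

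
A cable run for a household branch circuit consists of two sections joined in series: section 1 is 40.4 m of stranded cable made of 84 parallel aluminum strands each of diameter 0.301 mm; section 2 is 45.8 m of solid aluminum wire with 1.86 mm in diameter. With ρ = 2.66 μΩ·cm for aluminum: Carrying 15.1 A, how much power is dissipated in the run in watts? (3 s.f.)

ρ = 2.66 μΩ·cm = 2.66×10^-8 Ω·m
Section 1: A_strand = π(1.5050e-04)² = 7.116e-08 m²; R₁ = ρL/(N·A_s) = (2.66×10^-8)(40.4)/(84×7.116e-08) = 0.1798 Ω
Section 2: A = π(d/2)² = π(9.3000e-04 m)² = 2.717e-06 m²
R₂ = (2.66×10^-8)(45.8)/(2.717e-06) = 0.4484 Ω
R = R₁ + R₂ = 0.6282 Ω
P = I²R = (15.1)² × 0.6282 = 143 W

143 W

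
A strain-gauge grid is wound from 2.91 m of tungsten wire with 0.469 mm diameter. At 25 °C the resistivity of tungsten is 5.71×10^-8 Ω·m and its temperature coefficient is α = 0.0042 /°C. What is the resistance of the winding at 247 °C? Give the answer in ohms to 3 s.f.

A = π(d/2)² = π(2.3450e-04 m)² = 1.728e-07 m²
R₍25°C₎ = ρL/A = (5.71×10^-8)(2.91)/(1.728e-07) = 0.9618 Ω
R = R₀(1 + αΔT) = 0.9618(1 + 0.0042×222) = 1.86 Ω

1.86 Ω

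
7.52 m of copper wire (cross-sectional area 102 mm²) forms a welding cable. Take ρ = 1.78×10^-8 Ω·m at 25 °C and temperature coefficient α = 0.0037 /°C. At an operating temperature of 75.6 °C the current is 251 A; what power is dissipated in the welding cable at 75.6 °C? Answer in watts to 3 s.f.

98.2 W

A = 102 mm² = 1.020e-04 m²
R₍25₎ = ρL/A = (1.78×10^-8)(7.52)/(1.020e-04) = 0.001312 Ω
R₍75.6₎ = R₍25₎(1 + αΔT) = 0.001312 × (1 + 0.0037×50.6) = 0.001558 Ω
P = I²R = (251)² × 0.001558 = 98.2 W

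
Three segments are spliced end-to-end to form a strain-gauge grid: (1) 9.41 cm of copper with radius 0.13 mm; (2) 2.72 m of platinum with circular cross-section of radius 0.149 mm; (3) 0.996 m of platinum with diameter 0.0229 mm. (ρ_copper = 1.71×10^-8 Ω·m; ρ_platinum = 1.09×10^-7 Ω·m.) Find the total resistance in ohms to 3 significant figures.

268 Ω

Seg 1: A = πr² = π(1.3000e-04 m)² = 5.309e-08 m²
R_1 = (1.71×10^-8)(0.0941)/(5.309e-08) = 0.03031 Ω
Seg 2: A = πr² = π(1.4900e-04 m)² = 6.975e-08 m²
R_2 = (1.09×10^-7)(2.72)/(6.975e-08) = 4.251 Ω
Seg 3: A = π(d/2)² = π(1.1450e-05 m)² = 4.119e-10 m²
R_3 = (1.09×10^-7)(0.996)/(4.119e-10) = 263.6 Ω
R_total = R_1 + R_2 + R_3 = 268 Ω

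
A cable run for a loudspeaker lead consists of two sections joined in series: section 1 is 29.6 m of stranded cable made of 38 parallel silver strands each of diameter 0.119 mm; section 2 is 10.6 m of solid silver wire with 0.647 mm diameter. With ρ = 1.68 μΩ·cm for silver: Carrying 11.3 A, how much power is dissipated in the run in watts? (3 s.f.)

219 W

ρ = 1.68 μΩ·cm = 1.68×10^-8 Ω·m
Section 1: A_strand = π(5.9500e-05)² = 1.112e-08 m²; R₁ = ρL/(N·A_s) = (1.68×10^-8)(29.6)/(38×1.112e-08) = 1.177 Ω
Section 2: A = π(d/2)² = π(3.2350e-04 m)² = 3.288e-07 m²
R₂ = (1.68×10^-8)(10.6)/(3.288e-07) = 0.5416 Ω
R = R₁ + R₂ = 1.718 Ω
P = I²R = (11.3)² × 1.718 = 219 W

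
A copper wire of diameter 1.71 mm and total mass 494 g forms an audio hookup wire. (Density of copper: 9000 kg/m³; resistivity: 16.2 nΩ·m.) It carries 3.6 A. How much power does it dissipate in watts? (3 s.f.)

2.18 W

ρ = 16.2 nΩ·m = 1.62×10^-8 Ω·m
A = π(d/2)² = π(8.5500e-04 m)² = 2.2966e-06 m²
L = m/(density·A) = 0.494/(9000×2.2966e-06) = 23.9 m
R = ρL/A = (1.62×10^-8)(23.9)/(2.2966e-06) = 0.1686 Ω
P = I²R = (3.6)² × 0.1686 = 2.18 W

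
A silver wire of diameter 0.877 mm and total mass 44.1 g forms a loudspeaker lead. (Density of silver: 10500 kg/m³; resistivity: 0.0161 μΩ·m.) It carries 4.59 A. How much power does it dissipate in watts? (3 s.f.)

ρ = 0.0161 μΩ·m = 1.61×10^-8 Ω·m
A = π(d/2)² = π(4.3850e-04 m)² = 6.0407e-07 m²
L = m/(density·A) = 0.0441/(10500×6.0407e-07) = 6.953 m
R = ρL/A = (1.61×10^-8)(6.953)/(6.0407e-07) = 0.1853 Ω
P = I²R = (4.59)² × 0.1853 = 3.90 W

3.90 W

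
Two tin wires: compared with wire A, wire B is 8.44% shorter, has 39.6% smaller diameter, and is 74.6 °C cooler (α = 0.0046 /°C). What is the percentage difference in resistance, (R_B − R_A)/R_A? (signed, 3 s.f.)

R ∝ ρL/d² with ρ ∝ (1+αΔT), so R_B/R_A = (1 − 8.44/100) × (1 − 39.6/100)⁻² × (1 − 0.0046×74.6)
= 0.9156 × 2.741 × 0.6568 = 1.649
(R_B − R_A)/R_A = 1.649 − 1 = 64.9%

64.9%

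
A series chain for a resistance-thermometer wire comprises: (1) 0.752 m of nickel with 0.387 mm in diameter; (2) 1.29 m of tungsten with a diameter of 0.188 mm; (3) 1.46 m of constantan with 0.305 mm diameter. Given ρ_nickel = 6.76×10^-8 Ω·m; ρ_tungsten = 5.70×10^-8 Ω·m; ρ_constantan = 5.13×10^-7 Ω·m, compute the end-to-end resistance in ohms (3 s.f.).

Seg 1: A = π(d/2)² = π(1.9350e-04 m)² = 1.176e-07 m²
R_1 = (6.76×10^-8)(0.752)/(1.176e-07) = 0.4322 Ω
Seg 2: A = π(d/2)² = π(9.4000e-05 m)² = 2.776e-08 m²
R_2 = (5.70×10^-8)(1.29)/(2.776e-08) = 2.649 Ω
Seg 3: A = π(d/2)² = π(1.5250e-04 m)² = 7.306e-08 m²
R_3 = (5.13×10^-7)(1.46)/(7.306e-08) = 10.25 Ω
R_total = R_1 + R_2 + R_3 = 13.3 Ω

13.3 Ω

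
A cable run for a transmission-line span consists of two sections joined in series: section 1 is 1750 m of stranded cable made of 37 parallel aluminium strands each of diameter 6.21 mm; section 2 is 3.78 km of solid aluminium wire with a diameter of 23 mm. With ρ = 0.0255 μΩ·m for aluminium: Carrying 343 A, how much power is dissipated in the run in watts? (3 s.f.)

32000 W

ρ = 0.0255 μΩ·m = 2.55×10^-8 Ω·m
Section 1: A_strand = π(3.1050e-03)² = 3.029e-05 m²; R₁ = ρL/(N·A_s) = (2.55×10^-8)(1750)/(37×3.029e-05) = 0.03982 Ω
Section 2: A = π(d/2)² = π(1.1500e-02 m)² = 4.155e-04 m²
R₂ = (2.55×10^-8)(3780)/(4.155e-04) = 0.232 Ω
R = R₁ + R₂ = 0.2718 Ω
P = I²R = (343)² × 0.2718 = 32000 W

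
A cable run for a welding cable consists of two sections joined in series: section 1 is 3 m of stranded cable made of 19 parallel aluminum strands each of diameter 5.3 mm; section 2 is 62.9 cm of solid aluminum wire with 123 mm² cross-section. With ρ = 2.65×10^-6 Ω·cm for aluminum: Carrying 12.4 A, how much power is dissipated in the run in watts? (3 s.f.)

0.0500 W

ρ = 2.65×10^-6 Ω·cm = 2.65×10^-8 Ω·m
Section 1: A_strand = π(2.6500e-03)² = 2.206e-05 m²; R₁ = ρL/(N·A_s) = (2.65×10^-8)(3)/(19×2.206e-05) = 1.897×10^-4 Ω
Section 2: A = 123 mm² = 1.230e-04 m²
R₂ = (2.65×10^-8)(0.629)/(1.230e-04) = 1.355×10^-4 Ω
R = R₁ + R₂ = 3.252×10^-4 Ω
P = I²R = (12.4)² × 3.252×10^-4 = 0.0500 W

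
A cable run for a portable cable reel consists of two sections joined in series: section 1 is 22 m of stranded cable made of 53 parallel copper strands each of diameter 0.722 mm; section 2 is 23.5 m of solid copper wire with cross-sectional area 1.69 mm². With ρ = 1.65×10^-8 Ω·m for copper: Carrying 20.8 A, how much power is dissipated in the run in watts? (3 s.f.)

Section 1: A_strand = π(3.6100e-04)² = 4.094e-07 m²; R₁ = ρL/(N·A_s) = (1.65×10^-8)(22)/(53×4.094e-07) = 0.01673 Ω
Section 2: A = 1.69 mm² = 1.690e-06 m²
R₂ = (1.65×10^-8)(23.5)/(1.690e-06) = 0.2294 Ω
R = R₁ + R₂ = 0.2462 Ω
P = I²R = (20.8)² × 0.2462 = 107 W

107 W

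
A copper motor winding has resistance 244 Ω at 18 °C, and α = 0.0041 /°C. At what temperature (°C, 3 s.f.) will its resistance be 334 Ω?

R = R₀(1 + α(T − T₀)) ⇒ T = T₀ + (R/R₀ − 1)/α
T = 18 + (334/244 − 1)/0.0041 = 18 + (0.3689)/0.0041 = 108 °C

108 °C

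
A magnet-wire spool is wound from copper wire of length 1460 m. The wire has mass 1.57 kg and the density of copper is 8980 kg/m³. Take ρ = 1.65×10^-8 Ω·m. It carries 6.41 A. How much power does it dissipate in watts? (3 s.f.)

8270 W

A = m/(density·L) = 1.57/(8980×1460) = 1.1975e-07 m²
R = ρL/A = (1.65×10^-8)(1460)/(1.1975e-07) = 201.2 Ω
P = I²R = (6.41)² × 201.2 = 8270 W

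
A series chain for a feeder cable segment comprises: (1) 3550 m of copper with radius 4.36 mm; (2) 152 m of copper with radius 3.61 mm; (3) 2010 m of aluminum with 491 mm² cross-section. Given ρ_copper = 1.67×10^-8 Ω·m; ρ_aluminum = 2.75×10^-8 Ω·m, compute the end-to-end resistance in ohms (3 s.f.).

Seg 1: A = πr² = π(4.3600e-03 m)² = 5.972e-05 m²
R_1 = (1.67×10^-8)(3550)/(5.972e-05) = 0.9927 Ω
Seg 2: A = πr² = π(3.6100e-03 m)² = 4.094e-05 m²
R_2 = (1.67×10^-8)(152)/(4.094e-05) = 0.062 Ω
Seg 3: A = 491 mm² = 4.910e-04 m²
R_3 = (2.75×10^-8)(2010)/(4.910e-04) = 0.1126 Ω
R_total = R_1 + R_2 + R_3 = 1.17 Ω

1.17 Ω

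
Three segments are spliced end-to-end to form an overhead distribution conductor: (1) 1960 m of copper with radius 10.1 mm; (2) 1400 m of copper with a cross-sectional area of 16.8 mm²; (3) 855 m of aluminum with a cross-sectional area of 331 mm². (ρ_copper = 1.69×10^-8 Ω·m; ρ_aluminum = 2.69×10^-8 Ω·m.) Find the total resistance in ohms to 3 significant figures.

Seg 1: A = πr² = π(1.0100e-02 m)² = 3.205e-04 m²
R_1 = (1.69×10^-8)(1960)/(3.205e-04) = 0.1034 Ω
Seg 2: A = 16.8 mm² = 1.680e-05 m²
R_2 = (1.69×10^-8)(1400)/(1.680e-05) = 1.408 Ω
Seg 3: A = 331 mm² = 3.310e-04 m²
R_3 = (2.69×10^-8)(855)/(3.310e-04) = 0.06948 Ω
R_total = R_1 + R_2 + R_3 = 1.58 Ω

1.58 Ω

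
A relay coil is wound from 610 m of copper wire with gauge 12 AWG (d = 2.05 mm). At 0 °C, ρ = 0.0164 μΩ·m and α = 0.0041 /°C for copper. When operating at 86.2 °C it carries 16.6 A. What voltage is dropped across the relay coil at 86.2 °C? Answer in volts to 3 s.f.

68.1 V

ρ = 0.0164 μΩ·m = 1.64×10^-8 Ω·m
A = π(2.05/2 mm)² = π(1.0250e-03 m)² = 3.301e-06 m²
R₍0₎ = ρL/A = (1.64×10^-8)(610)/(3.301e-06) = 3.031 Ω
R₍86.2₎ = R₍0₎(1 + αΔT) = 3.031 × (1 + 0.0041×86.2) = 4.102 Ω
V = IR = 16.6 × 4.102 = 68.1 V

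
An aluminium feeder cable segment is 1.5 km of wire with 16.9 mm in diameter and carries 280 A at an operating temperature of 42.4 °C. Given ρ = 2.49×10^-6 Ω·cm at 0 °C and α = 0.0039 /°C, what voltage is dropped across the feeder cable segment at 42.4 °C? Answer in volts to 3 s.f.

54.3 V

ρ = 2.49×10^-6 Ω·cm = 2.49×10^-8 Ω·m
A = π(d/2)² = π(8.4500e-03 m)² = 2.243e-04 m²
R₍0₎ = ρL/A = (2.49×10^-8)(1500)/(2.243e-04) = 0.1665 Ω
R₍42.4₎ = R₍0₎(1 + αΔT) = 0.1665 × (1 + 0.0039×42.4) = 0.194 Ω
V = IR = 280 × 0.194 = 54.3 V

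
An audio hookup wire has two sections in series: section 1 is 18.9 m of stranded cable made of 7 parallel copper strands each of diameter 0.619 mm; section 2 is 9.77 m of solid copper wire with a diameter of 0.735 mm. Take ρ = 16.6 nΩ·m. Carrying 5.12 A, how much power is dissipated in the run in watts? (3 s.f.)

13.9 W

ρ = 16.6 nΩ·m = 1.66×10^-8 Ω·m
Section 1: A_strand = π(3.0950e-04)² = 3.009e-07 m²; R₁ = ρL/(N·A_s) = (1.66×10^-8)(18.9)/(7×3.009e-07) = 0.1489 Ω
Section 2: A = π(d/2)² = π(3.6750e-04 m)² = 4.243e-07 m²
R₂ = (1.66×10^-8)(9.77)/(4.243e-07) = 0.3822 Ω
R = R₁ + R₂ = 0.5312 Ω
P = I²R = (5.12)² × 0.5312 = 13.9 W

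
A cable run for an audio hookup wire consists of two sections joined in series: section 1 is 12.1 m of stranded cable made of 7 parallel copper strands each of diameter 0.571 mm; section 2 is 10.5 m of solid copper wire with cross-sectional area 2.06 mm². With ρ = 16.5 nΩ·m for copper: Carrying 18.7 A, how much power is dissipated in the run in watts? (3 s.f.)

68.4 W

ρ = 16.5 nΩ·m = 1.65×10^-8 Ω·m
Section 1: A_strand = π(2.8550e-04)² = 2.561e-07 m²; R₁ = ρL/(N·A_s) = (1.65×10^-8)(12.1)/(7×2.561e-07) = 0.1114 Ω
Section 2: A = 2.06 mm² = 2.060e-06 m²
R₂ = (1.65×10^-8)(10.5)/(2.060e-06) = 0.0841 Ω
R = R₁ + R₂ = 0.1955 Ω
P = I²R = (18.7)² × 0.1955 = 68.4 W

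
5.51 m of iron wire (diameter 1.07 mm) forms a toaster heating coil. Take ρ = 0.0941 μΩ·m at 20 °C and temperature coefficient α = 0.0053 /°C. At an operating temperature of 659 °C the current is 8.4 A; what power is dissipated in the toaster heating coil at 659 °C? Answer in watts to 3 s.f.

ρ = 0.0941 μΩ·m = 9.41×10^-8 Ω·m
A = π(d/2)² = π(5.3500e-04 m)² = 8.992e-07 m²
R₍20₎ = ρL/A = (9.41×10^-8)(5.51)/(8.992e-07) = 0.5766 Ω
R₍659₎ = R₍20₎(1 + αΔT) = 0.5766 × (1 + 0.0053×639) = 2.529 Ω
P = I²R = (8.4)² × 2.529 = 178 W

178 W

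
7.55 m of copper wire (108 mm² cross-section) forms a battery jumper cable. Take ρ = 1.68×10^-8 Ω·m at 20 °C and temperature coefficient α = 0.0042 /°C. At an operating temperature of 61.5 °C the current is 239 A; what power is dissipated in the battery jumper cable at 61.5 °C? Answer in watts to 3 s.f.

78.8 W

A = 108 mm² = 1.080e-04 m²
R₍20₎ = ρL/A = (1.68×10^-8)(7.55)/(1.080e-04) = 0.001174 Ω
R₍61.5₎ = R₍20₎(1 + αΔT) = 0.001174 × (1 + 0.0042×41.5) = 0.001379 Ω
P = I²R = (239)² × 0.001379 = 78.8 W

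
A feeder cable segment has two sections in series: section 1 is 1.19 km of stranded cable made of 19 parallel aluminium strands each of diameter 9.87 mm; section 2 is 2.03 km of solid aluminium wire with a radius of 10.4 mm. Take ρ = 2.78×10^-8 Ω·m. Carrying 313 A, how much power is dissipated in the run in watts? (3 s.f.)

Section 1: A_strand = π(4.9350e-03)² = 7.651e-05 m²; R₁ = ρL/(N·A_s) = (2.78×10^-8)(1190)/(19×7.651e-05) = 0.02276 Ω
Section 2: A = πr² = π(1.0400e-02 m)² = 3.398e-04 m²
R₂ = (2.78×10^-8)(2030)/(3.398e-04) = 0.1661 Ω
R = R₁ + R₂ = 0.1888 Ω
P = I²R = (313)² × 0.1888 = 18500 W

18500 W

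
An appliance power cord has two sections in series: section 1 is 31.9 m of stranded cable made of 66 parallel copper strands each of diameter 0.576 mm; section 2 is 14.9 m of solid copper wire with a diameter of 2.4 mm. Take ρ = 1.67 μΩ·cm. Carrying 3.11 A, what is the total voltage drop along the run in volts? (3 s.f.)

0.267 V

ρ = 1.67 μΩ·cm = 1.67×10^-8 Ω·m
Section 1: A_strand = π(2.8800e-04)² = 2.606e-07 m²; R₁ = ρL/(N·A_s) = (1.67×10^-8)(31.9)/(66×2.606e-07) = 0.03098 Ω
Section 2: A = π(d/2)² = π(1.2000e-03 m)² = 4.524e-06 m²
R₂ = (1.67×10^-8)(14.9)/(4.524e-06) = 0.055 Ω
R = R₁ + R₂ = 0.08598 Ω
V = IR = 3.11 × 0.08598 = 0.267 V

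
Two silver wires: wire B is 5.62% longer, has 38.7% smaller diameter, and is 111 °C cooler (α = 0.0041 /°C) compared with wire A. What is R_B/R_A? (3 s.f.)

R ∝ ρL/d² with ρ ∝ (1+αΔT), so R_B/R_A = (1 + 5.62/100) × (1 − 38.7/100)⁻² × (1 − 0.0041×111)
= 1.056 × 2.661 × 0.5449 = 1.53

1.53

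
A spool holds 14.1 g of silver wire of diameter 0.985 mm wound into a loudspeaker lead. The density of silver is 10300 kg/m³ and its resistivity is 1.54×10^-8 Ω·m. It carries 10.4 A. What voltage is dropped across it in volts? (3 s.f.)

0.378 V

A = π(d/2)² = π(4.9250e-04 m)² = 7.6201e-07 m²
L = m/(density·A) = 0.0141/(10300×7.6201e-07) = 1.796 m
R = ρL/A = (1.54×10^-8)(1.796)/(7.6201e-07) = 0.03631 Ω
V = IR = 10.4 × 0.03631 = 0.378 V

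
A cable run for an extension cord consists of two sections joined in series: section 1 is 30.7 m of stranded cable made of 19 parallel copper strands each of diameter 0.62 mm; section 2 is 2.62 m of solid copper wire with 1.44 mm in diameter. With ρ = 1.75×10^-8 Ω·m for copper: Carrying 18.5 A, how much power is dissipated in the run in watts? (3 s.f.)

Section 1: A_strand = π(3.1000e-04)² = 3.019e-07 m²; R₁ = ρL/(N·A_s) = (1.75×10^-8)(30.7)/(19×3.019e-07) = 0.09366 Ω
Section 2: A = π(d/2)² = π(7.2000e-04 m)² = 1.629e-06 m²
R₂ = (1.75×10^-8)(2.62)/(1.629e-06) = 0.02815 Ω
R = R₁ + R₂ = 0.1218 Ω
P = I²R = (18.5)² × 0.1218 = 41.7 W

41.7 W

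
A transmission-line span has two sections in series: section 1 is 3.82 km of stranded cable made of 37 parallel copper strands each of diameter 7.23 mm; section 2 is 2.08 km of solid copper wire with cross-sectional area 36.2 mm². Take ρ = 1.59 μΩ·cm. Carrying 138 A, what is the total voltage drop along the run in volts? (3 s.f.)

ρ = 1.59 μΩ·cm = 1.59×10^-8 Ω·m
Section 1: A_strand = π(3.6150e-03)² = 4.106e-05 m²; R₁ = ρL/(N·A_s) = (1.59×10^-8)(3820)/(37×4.106e-05) = 0.03998 Ω
Section 2: A = 36.2 mm² = 3.620e-05 m²
R₂ = (1.59×10^-8)(2080)/(3.620e-05) = 0.9136 Ω
R = R₁ + R₂ = 0.9536 Ω
V = IR = 138 × 0.9536 = 132 V

132 V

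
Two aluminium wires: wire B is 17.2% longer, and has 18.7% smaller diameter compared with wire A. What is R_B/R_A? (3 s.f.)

R ∝ L/d², so R_B/R_A = (1 + 17.2/100) × (1 − 18.7/100)⁻²
= 1.172 × 1.513 = 1.77

1.77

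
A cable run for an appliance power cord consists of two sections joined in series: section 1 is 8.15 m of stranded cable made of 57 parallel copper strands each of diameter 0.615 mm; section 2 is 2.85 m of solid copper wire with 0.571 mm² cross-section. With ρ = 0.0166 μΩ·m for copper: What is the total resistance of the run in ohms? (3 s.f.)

0.0908 Ω

ρ = 0.0166 μΩ·m = 1.66×10^-8 Ω·m
Section 1: A_strand = π(3.0750e-04)² = 2.971e-07 m²; R₁ = ρL/(N·A_s) = (1.66×10^-8)(8.15)/(57×2.971e-07) = 0.00799 Ω
Section 2: A = 0.571 mm² = 5.710e-07 m²
R₂ = (1.66×10^-8)(2.85)/(5.710e-07) = 0.08285 Ω
R = R₁ + R₂ = 0.0908 Ω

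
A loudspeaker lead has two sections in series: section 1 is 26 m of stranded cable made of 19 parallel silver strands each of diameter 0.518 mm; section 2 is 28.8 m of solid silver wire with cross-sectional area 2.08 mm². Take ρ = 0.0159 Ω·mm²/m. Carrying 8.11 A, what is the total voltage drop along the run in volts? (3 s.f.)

2.62 V

ρ = 0.0159 Ω·mm²/m = 1.59×10^-8 Ω·m
Section 1: A_strand = π(2.5900e-04)² = 2.107e-07 m²; R₁ = ρL/(N·A_s) = (1.59×10^-8)(26)/(19×2.107e-07) = 0.1032 Ω
Section 2: A = 2.08 mm² = 2.080e-06 m²
R₂ = (1.59×10^-8)(28.8)/(2.080e-06) = 0.2202 Ω
R = R₁ + R₂ = 0.3234 Ω
V = IR = 8.11 × 0.3234 = 2.62 V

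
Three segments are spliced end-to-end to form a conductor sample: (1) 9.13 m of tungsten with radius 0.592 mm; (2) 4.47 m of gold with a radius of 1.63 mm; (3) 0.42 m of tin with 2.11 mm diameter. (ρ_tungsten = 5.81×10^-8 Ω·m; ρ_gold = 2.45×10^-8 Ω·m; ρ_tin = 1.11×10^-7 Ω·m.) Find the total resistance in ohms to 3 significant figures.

0.508 Ω

Seg 1: A = πr² = π(5.9200e-04 m)² = 1.101e-06 m²
R_1 = (5.81×10^-8)(9.13)/(1.101e-06) = 0.4818 Ω
Seg 2: A = πr² = π(1.6300e-03 m)² = 8.347e-06 m²
R_2 = (2.45×10^-8)(4.47)/(8.347e-06) = 0.01312 Ω
Seg 3: A = π(d/2)² = π(1.0550e-03 m)² = 3.497e-06 m²
R_3 = (1.11×10^-7)(0.42)/(3.497e-06) = 0.01333 Ω
R_total = R_1 + R_2 + R_3 = 0.508 Ω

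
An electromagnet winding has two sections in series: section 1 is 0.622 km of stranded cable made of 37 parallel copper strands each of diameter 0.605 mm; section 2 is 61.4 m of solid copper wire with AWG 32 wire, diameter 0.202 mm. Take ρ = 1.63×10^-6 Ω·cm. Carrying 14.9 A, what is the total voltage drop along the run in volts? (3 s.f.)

ρ = 1.63×10^-6 Ω·cm = 1.63×10^-8 Ω·m
Section 1: A_strand = π(3.0250e-04)² = 2.875e-07 m²; R₁ = ρL/(N·A_s) = (1.63×10^-8)(622)/(37×2.875e-07) = 0.9532 Ω
Section 2: A = π(0.202/2 mm)² = π(1.0100e-04 m)² = 3.205e-08 m²
R₂ = (1.63×10^-8)(61.4)/(3.205e-08) = 31.23 Ω
R = R₁ + R₂ = 32.18 Ω
V = IR = 14.9 × 32.18 = 480 V

480 V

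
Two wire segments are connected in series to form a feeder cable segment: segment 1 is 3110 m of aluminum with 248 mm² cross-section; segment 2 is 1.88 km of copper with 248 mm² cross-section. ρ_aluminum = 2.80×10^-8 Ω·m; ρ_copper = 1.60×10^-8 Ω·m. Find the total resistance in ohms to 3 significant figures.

Segment 1: A = 248 mm² = 2.480e-04 m²
R₁ = ρL/A = (2.80×10^-8)(3110)/(2.480e-04) = 0.3511 Ω
R₂ = (1.60×10^-8)(1880)/(2.480e-04) = 0.1213 Ω
R = R₁ + R₂ = 0.472 Ω

0.472 Ω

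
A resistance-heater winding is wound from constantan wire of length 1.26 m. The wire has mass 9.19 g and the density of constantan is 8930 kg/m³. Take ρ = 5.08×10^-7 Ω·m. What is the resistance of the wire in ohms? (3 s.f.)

0.784 Ω

A = m/(density·L) = 0.00919/(8930×1.26) = 8.1676e-07 m²
R = ρL/A = (5.08×10^-7)(1.26)/(8.1676e-07) = 0.784 Ω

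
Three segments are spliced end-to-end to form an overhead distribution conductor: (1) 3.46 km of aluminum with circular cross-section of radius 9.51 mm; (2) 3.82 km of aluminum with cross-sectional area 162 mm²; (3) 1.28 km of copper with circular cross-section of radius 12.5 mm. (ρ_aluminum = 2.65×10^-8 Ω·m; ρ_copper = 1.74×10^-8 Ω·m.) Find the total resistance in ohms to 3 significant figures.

Seg 1: A = πr² = π(9.5100e-03 m)² = 2.841e-04 m²
R_1 = (2.65×10^-8)(3460)/(2.841e-04) = 0.3227 Ω
Seg 2: A = 162 mm² = 1.620e-04 m²
R_2 = (2.65×10^-8)(3820)/(1.620e-04) = 0.6249 Ω
Seg 3: A = πr² = π(1.2500e-02 m)² = 4.909e-04 m²
R_3 = (1.74×10^-8)(1280)/(4.909e-04) = 0.04537 Ω
R_total = R_1 + R_2 + R_3 = 0.993 Ω

0.993 Ω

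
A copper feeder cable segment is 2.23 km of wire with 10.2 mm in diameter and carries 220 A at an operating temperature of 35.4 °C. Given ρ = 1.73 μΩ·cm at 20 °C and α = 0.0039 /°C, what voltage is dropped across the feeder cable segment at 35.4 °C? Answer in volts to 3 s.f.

ρ = 1.73 μΩ·cm = 1.73×10^-8 Ω·m
A = π(d/2)² = π(5.1000e-03 m)² = 8.171e-05 m²
R₍20₎ = ρL/A = (1.73×10^-8)(2230)/(8.171e-05) = 0.4721 Ω
R₍35.4₎ = R₍20₎(1 + αΔT) = 0.4721 × (1 + 0.0039×15.4) = 0.5005 Ω
V = IR = 220 × 0.5005 = 110 V

110 V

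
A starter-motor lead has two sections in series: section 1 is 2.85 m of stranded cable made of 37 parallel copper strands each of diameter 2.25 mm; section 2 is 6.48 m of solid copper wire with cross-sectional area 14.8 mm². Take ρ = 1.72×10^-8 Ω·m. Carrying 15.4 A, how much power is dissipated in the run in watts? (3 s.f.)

1.87 W

Section 1: A_strand = π(1.1250e-03)² = 3.976e-06 m²; R₁ = ρL/(N·A_s) = (1.72×10^-8)(2.85)/(37×3.976e-06) = 3.332×10^-4 Ω
Section 2: A = 14.8 mm² = 1.480e-05 m²
R₂ = (1.72×10^-8)(6.48)/(1.480e-05) = 0.007531 Ω
R = R₁ + R₂ = 0.007864 Ω
P = I²R = (15.4)² × 0.007864 = 1.87 W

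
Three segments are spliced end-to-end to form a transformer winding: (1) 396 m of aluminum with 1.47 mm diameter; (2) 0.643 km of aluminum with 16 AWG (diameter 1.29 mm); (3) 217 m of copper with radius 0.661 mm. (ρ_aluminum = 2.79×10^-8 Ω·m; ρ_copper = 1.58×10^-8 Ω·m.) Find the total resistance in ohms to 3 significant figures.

Seg 1: A = π(d/2)² = π(7.3500e-04 m)² = 1.697e-06 m²
R_1 = (2.79×10^-8)(396)/(1.697e-06) = 6.51 Ω
Seg 2: A = π(1.29/2 mm)² = π(6.4500e-04 m)² = 1.307e-06 m²
R_2 = (2.79×10^-8)(643)/(1.307e-06) = 13.73 Ω
Seg 3: A = πr² = π(6.6100e-04 m)² = 1.373e-06 m²
R_3 = (1.58×10^-8)(217)/(1.373e-06) = 2.498 Ω
R_total = R_1 + R_2 + R_3 = 22.7 Ω

22.7 Ω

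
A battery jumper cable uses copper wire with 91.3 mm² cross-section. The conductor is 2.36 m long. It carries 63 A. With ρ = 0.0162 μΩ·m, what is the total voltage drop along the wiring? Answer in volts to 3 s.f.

ρ = 0.0162 μΩ·m = 1.62×10^-8 Ω·m
A = 91.3 mm² = 9.130e-05 m²
R = ρL/A = (1.62×10^-8)(2.36)/(9.130e-05) = 4.188×10^-4 Ω
V = IR = 63 × 4.188×10^-4 = 0.0264 V

0.0264 V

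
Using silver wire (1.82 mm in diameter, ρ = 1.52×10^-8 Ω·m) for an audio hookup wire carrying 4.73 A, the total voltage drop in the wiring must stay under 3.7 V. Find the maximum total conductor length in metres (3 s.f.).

A = π(d/2)² = π(9.1000e-04 m)² = 2.602e-06 m²
L_max = V_max·A/(1·ρI) = (3.7)(2.602e-06)/(1.52×10^-8×4.73) = 134 m

134 m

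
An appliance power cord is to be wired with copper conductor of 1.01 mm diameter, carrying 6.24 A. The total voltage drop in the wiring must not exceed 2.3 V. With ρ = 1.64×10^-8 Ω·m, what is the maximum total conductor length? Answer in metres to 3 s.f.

A = π(d/2)² = π(5.0500e-04 m)² = 8.012e-07 m²
L_max = V_max·A/(1·ρI) = (2.3)(8.012e-07)/(1.64×10^-8×6.24) = 18.0 m

18.0 m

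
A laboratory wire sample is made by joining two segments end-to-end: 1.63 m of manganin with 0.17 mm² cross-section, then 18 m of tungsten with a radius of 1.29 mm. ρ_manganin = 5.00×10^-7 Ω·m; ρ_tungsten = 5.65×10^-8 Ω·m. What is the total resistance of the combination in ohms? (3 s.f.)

4.99 Ω

Segment 1: A = 0.17 mm² = 1.700e-07 m²
R₁ = ρL/A = (5.00×10^-7)(1.63)/(1.700e-07) = 4.794 Ω
Segment 2: A = πr² = π(1.2900e-03 m)² = 5.228e-06 m²
R₂ = (5.65×10^-8)(18)/(5.228e-06) = 0.1945 Ω
R = R₁ + R₂ = 4.99 Ω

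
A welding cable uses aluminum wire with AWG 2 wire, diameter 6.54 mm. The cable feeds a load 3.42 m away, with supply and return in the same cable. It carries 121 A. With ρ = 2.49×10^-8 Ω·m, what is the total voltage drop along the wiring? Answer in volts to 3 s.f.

A = π(6.54/2 mm)² = π(3.2700e-03 m)² = 3.359e-05 m²
Total conductor length (both ways) L = 2 × 3.42 = 6.84 m
R = ρL/A = (2.49×10^-8)(6.84)/(3.359e-05) = 0.00507 Ω
V = IR = 121 × 0.00507 = 0.613 V

0.613 V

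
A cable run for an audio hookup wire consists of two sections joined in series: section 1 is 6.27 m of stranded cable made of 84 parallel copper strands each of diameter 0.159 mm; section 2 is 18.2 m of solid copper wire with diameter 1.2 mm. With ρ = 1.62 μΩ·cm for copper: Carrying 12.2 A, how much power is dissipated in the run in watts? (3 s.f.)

ρ = 1.62 μΩ·cm = 1.62×10^-8 Ω·m
Section 1: A_strand = π(7.9500e-05)² = 1.986e-08 m²; R₁ = ρL/(N·A_s) = (1.62×10^-8)(6.27)/(84×1.986e-08) = 0.0609 Ω
Section 2: A = π(d/2)² = π(6.0000e-04 m)² = 1.131e-06 m²
R₂ = (1.62×10^-8)(18.2)/(1.131e-06) = 0.2607 Ω
R = R₁ + R₂ = 0.3216 Ω
P = I²R = (12.2)² × 0.3216 = 47.9 W

47.9 W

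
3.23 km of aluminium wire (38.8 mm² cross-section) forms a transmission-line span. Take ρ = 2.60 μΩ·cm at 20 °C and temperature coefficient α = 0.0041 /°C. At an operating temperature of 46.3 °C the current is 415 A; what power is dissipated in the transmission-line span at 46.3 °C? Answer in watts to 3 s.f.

ρ = 2.60 μΩ·cm = 2.60×10^-8 Ω·m
A = 38.8 mm² = 3.880e-05 m²
R₍20₎ = ρL/A = (2.60×10^-8)(3230)/(3.880e-05) = 2.164 Ω
R₍46.3₎ = R₍20₎(1 + αΔT) = 2.164 × (1 + 0.0041×26.3) = 2.398 Ω
P = I²R = (415)² × 2.398 = 4.13×10^5 W

4.13×10^5 W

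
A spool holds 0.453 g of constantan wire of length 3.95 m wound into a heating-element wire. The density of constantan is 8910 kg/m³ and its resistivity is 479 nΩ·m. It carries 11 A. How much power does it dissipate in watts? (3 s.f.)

ρ = 479 nΩ·m = 4.79×10^-7 Ω·m
A = m/(density·L) = 4.530×10^-4/(8910×3.95) = 1.2871e-08 m²
R = ρL/A = (4.79×10^-7)(3.95)/(1.2871e-08) = 147 Ω
P = I²R = (11)² × 147 = 17800 W

17800 W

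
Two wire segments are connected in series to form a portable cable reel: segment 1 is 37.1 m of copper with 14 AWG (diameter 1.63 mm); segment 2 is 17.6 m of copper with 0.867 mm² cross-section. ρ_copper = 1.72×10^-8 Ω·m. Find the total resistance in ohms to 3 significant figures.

Segment 1: A = π(1.63/2 mm)² = π(8.1500e-04 m)² = 2.087e-06 m²
R₁ = ρL/A = (1.72×10^-8)(37.1)/(2.087e-06) = 0.3058 Ω
Segment 2: A = 0.867 mm² = 8.670e-07 m²
R₂ = (1.72×10^-8)(17.6)/(8.670e-07) = 0.3492 Ω
R = R₁ + R₂ = 0.655 Ω

0.655 Ω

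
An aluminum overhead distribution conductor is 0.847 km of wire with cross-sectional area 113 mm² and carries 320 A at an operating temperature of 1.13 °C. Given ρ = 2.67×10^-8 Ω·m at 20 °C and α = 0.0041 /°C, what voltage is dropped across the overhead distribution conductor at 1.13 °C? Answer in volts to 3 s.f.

59.1 V

A = 113 mm² = 1.130e-04 m²
R₍20₎ = ρL/A = (2.67×10^-8)(847)/(1.130e-04) = 0.2001 Ω
R₍1.13₎ = R₍20₎(1 + αΔT) = 0.2001 × (1 + 0.0041×-18.9) = 0.1846 Ω
V = IR = 320 × 0.1846 = 59.1 V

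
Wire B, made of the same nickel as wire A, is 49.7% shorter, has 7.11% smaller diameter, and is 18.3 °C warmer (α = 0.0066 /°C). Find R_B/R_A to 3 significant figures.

0.653

R ∝ ρL/d² with ρ ∝ (1+αΔT), so R_B/R_A = (1 − 49.7/100) × (1 − 7.11/100)⁻² × (1 + 0.0066×18.3)
= 0.503 × 1.159 × 1.121 = 0.653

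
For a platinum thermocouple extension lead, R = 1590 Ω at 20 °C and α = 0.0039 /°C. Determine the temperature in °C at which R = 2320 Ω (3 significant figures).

138 °C

R = R₀(1 + α(T − T₀)) ⇒ T = T₀ + (R/R₀ − 1)/α
T = 20 + (2320/1590 − 1)/0.0039 = 20 + (0.4591)/0.0039 = 138 °C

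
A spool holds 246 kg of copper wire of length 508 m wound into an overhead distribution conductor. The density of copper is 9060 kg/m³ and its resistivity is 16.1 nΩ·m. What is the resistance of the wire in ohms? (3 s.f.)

ρ = 16.1 nΩ·m = 1.61×10^-8 Ω·m
A = m/(density·L) = 246/(9060×508) = 5.3449e-05 m²
R = ρL/A = (1.61×10^-8)(508)/(5.3449e-05) = 0.153 Ω

0.153 Ω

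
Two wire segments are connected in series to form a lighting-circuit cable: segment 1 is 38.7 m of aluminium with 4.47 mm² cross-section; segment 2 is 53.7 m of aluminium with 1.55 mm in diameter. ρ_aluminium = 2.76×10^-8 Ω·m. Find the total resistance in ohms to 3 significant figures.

1.02 Ω

Segment 1: A = 4.47 mm² = 4.470e-06 m²
R₁ = ρL/A = (2.76×10^-8)(38.7)/(4.470e-06) = 0.239 Ω
Segment 2: A = π(d/2)² = π(7.7500e-04 m)² = 1.887e-06 m²
R₂ = (2.76×10^-8)(53.7)/(1.887e-06) = 0.7855 Ω
R = R₁ + R₂ = 1.02 Ω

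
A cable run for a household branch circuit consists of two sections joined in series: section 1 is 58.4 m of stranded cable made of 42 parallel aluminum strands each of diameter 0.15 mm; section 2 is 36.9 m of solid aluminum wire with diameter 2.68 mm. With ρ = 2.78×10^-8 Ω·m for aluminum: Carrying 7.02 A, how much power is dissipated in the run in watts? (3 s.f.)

Section 1: A_strand = π(7.5000e-05)² = 1.767e-08 m²; R₁ = ρL/(N·A_s) = (2.78×10^-8)(58.4)/(42×1.767e-08) = 2.187 Ω
Section 2: A = π(d/2)² = π(1.3400e-03 m)² = 5.641e-06 m²
R₂ = (2.78×10^-8)(36.9)/(5.641e-06) = 0.1818 Ω
R = R₁ + R₂ = 2.369 Ω
P = I²R = (7.02)² × 2.369 = 117 W

117 W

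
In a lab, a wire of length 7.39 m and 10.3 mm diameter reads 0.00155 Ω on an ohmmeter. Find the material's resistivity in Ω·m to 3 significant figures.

A = π(d/2)² = π(5.1500e-03 m)² = 8.332e-05 m²
ρ = RA/L = (0.00155)(8.332e-05)/(7.39) = 1.75×10^-8 Ω·m

1.75×10^-8 Ω·m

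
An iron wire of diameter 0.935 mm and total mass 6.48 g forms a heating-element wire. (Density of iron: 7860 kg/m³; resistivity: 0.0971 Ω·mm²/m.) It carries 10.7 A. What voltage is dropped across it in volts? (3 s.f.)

ρ = 0.0971 Ω·mm²/m = 9.71×10^-8 Ω·m
A = π(d/2)² = π(4.6750e-04 m)² = 6.8661e-07 m²
L = m/(density·A) = 0.00648/(7860×6.8661e-07) = 1.201 m
R = ρL/A = (9.71×10^-8)(1.201)/(6.8661e-07) = 0.1698 Ω
V = IR = 10.7 × 0.1698 = 1.82 V

1.82 V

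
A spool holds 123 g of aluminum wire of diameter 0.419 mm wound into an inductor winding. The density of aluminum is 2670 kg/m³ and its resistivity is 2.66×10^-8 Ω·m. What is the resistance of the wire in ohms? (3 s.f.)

64.5 Ω

A = π(d/2)² = π(2.0950e-04 m)² = 1.3789e-07 m²
L = m/(density·A) = 0.123/(2670×1.3789e-07) = 334.1 m
R = ρL/A = (2.66×10^-8)(334.1)/(1.3789e-07) = 64.5 Ω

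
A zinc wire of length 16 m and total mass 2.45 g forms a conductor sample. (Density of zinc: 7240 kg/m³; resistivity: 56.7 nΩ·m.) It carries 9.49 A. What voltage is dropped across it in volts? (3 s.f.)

ρ = 56.7 nΩ·m = 5.67×10^-8 Ω·m
A = m/(density·L) = 0.00245/(7240×16) = 2.1150e-08 m²
R = ρL/A = (5.67×10^-8)(16)/(2.1150e-08) = 42.89 Ω
V = IR = 9.49 × 42.89 = 407 V

407 V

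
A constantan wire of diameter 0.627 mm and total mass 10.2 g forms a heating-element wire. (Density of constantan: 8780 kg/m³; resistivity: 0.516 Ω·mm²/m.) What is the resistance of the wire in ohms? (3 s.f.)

ρ = 0.516 Ω·mm²/m = 5.16×10^-7 Ω·m
A = π(d/2)² = π(3.1350e-04 m)² = 3.0876e-07 m²
L = m/(density·A) = 0.0102/(8780×3.0876e-07) = 3.763 m
R = ρL/A = (5.16×10^-7)(3.763)/(3.0876e-07) = 6.29 Ω

6.29 Ω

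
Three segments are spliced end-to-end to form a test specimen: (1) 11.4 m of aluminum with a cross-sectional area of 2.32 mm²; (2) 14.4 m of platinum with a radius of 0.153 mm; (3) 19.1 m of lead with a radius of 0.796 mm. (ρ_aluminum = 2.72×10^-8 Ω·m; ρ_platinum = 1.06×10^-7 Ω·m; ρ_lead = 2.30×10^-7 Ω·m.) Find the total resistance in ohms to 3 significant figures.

Seg 1: A = 2.32 mm² = 2.320e-06 m²
R_1 = (2.72×10^-8)(11.4)/(2.320e-06) = 0.1337 Ω
Seg 2: A = πr² = π(1.5300e-04 m)² = 7.354e-08 m²
R_2 = (1.06×10^-7)(14.4)/(7.354e-08) = 20.76 Ω
Seg 3: A = πr² = π(7.9600e-04 m)² = 1.991e-06 m²
R_3 = (2.30×10^-7)(19.1)/(1.991e-06) = 2.207 Ω
R_total = R_1 + R_2 + R_3 = 23.1 Ω

23.1 Ω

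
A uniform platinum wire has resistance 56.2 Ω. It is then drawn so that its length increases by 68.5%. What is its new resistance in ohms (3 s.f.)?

160 Ω

k = 1 + 68.5/100 = 1.685; volume constant ⇒ A' = A/k, so R' = k²R.
R' = 2.839 × 56.2 = 160 Ω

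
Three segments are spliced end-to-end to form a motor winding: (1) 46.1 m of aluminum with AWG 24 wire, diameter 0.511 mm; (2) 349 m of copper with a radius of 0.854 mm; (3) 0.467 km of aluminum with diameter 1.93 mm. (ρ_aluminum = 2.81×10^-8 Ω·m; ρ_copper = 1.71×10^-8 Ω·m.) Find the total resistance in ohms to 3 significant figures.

13.4 Ω

Seg 1: A = π(0.511/2 mm)² = π(2.5550e-04 m)² = 2.051e-07 m²
R_1 = (2.81×10^-8)(46.1)/(2.051e-07) = 6.316 Ω
Seg 2: A = πr² = π(8.5400e-04 m)² = 2.291e-06 m²
R_2 = (1.71×10^-8)(349)/(2.291e-06) = 2.605 Ω
Seg 3: A = π(d/2)² = π(9.6500e-04 m)² = 2.926e-06 m²
R_3 = (2.81×10^-8)(467)/(2.926e-06) = 4.486 Ω
R_total = R_1 + R_2 + R_3 = 13.4 Ω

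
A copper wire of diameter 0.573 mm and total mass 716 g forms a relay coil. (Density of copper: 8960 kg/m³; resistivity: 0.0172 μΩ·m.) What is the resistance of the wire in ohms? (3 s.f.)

20.7 Ω

ρ = 0.0172 μΩ·m = 1.72×10^-8 Ω·m
A = π(d/2)² = π(2.8650e-04 m)² = 2.5787e-07 m²
L = m/(density·A) = 0.716/(8960×2.5787e-07) = 309.9 m
R = ρL/A = (1.72×10^-8)(309.9)/(2.5787e-07) = 20.7 Ω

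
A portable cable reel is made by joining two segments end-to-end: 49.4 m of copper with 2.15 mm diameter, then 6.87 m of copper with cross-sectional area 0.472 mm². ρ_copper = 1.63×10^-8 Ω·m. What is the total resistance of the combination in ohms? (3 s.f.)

Segment 1: A = π(d/2)² = π(1.0750e-03 m)² = 3.631e-06 m²
R₁ = ρL/A = (1.63×10^-8)(49.4)/(3.631e-06) = 0.2218 Ω
Segment 2: A = 0.472 mm² = 4.720e-07 m²
R₂ = (1.63×10^-8)(6.87)/(4.720e-07) = 0.2372 Ω
R = R₁ + R₂ = 0.459 Ω

0.459 Ω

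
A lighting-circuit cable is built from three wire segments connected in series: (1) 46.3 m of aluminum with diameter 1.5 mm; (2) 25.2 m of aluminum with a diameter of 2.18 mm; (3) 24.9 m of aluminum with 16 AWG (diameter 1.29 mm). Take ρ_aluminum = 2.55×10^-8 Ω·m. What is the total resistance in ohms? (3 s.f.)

1.33 Ω

Seg 1: A = π(d/2)² = π(7.5000e-04 m)² = 1.767e-06 m²
R_1 = (2.55×10^-8)(46.3)/(1.767e-06) = 0.6681 Ω
Seg 2: A = π(d/2)² = π(1.0900e-03 m)² = 3.733e-06 m²
R_2 = (2.55×10^-8)(25.2)/(3.733e-06) = 0.1722 Ω
Seg 3: A = π(1.29/2 mm)² = π(6.4500e-04 m)² = 1.307e-06 m²
R_3 = (2.55×10^-8)(24.9)/(1.307e-06) = 0.4858 Ω
R_total = R_1 + R_2 + R_3 = 1.33 Ω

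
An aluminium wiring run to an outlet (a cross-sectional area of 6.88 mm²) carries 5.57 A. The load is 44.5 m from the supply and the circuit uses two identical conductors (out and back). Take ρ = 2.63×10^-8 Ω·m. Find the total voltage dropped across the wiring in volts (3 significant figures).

A = 6.88 mm² = 6.880e-06 m²
Total conductor length (both ways) L = 2 × 44.5 = 89 m
R = ρL/A = (2.63×10^-8)(89)/(6.880e-06) = 0.3402 Ω
V = IR = 5.57 × 0.3402 = 1.90 V

1.90 V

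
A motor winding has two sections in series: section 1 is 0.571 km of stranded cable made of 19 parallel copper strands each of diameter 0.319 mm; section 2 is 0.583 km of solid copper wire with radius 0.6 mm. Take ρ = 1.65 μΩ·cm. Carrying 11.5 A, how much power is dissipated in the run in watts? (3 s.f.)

ρ = 1.65 μΩ·cm = 1.65×10^-8 Ω·m
Section 1: A_strand = π(1.5950e-04)² = 7.992e-08 m²; R₁ = ρL/(N·A_s) = (1.65×10^-8)(571)/(19×7.992e-08) = 6.204 Ω
Section 2: A = πr² = π(6.0000e-04 m)² = 1.131e-06 m²
R₂ = (1.65×10^-8)(583)/(1.131e-06) = 8.506 Ω
R = R₁ + R₂ = 14.71 Ω
P = I²R = (11.5)² × 14.71 = 1950 W

1950 W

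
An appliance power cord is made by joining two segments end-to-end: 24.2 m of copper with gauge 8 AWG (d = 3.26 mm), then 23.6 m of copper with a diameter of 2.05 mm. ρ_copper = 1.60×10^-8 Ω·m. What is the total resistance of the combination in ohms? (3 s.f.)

0.161 Ω

Segment 1: A = π(3.26/2 mm)² = π(1.6300e-03 m)² = 8.347e-06 m²
R₁ = ρL/A = (1.60×10^-8)(24.2)/(8.347e-06) = 0.04639 Ω
Segment 2: A = π(d/2)² = π(1.0250e-03 m)² = 3.301e-06 m²
R₂ = (1.60×10^-8)(23.6)/(3.301e-06) = 0.1144 Ω
R = R₁ + R₂ = 0.161 Ω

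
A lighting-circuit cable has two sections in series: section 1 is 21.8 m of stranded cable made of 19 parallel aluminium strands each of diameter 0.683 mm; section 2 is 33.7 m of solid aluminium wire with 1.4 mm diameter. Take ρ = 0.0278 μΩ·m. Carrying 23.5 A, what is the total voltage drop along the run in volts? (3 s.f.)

16.3 V

ρ = 0.0278 μΩ·m = 2.78×10^-8 Ω·m
Section 1: A_strand = π(3.4150e-04)² = 3.664e-07 m²; R₁ = ρL/(N·A_s) = (2.78×10^-8)(21.8)/(19×3.664e-07) = 0.08706 Ω
Section 2: A = π(d/2)² = π(7.0000e-04 m)² = 1.539e-06 m²
R₂ = (2.78×10^-8)(33.7)/(1.539e-06) = 0.6086 Ω
R = R₁ + R₂ = 0.6957 Ω
V = IR = 23.5 × 0.6957 = 16.3 V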